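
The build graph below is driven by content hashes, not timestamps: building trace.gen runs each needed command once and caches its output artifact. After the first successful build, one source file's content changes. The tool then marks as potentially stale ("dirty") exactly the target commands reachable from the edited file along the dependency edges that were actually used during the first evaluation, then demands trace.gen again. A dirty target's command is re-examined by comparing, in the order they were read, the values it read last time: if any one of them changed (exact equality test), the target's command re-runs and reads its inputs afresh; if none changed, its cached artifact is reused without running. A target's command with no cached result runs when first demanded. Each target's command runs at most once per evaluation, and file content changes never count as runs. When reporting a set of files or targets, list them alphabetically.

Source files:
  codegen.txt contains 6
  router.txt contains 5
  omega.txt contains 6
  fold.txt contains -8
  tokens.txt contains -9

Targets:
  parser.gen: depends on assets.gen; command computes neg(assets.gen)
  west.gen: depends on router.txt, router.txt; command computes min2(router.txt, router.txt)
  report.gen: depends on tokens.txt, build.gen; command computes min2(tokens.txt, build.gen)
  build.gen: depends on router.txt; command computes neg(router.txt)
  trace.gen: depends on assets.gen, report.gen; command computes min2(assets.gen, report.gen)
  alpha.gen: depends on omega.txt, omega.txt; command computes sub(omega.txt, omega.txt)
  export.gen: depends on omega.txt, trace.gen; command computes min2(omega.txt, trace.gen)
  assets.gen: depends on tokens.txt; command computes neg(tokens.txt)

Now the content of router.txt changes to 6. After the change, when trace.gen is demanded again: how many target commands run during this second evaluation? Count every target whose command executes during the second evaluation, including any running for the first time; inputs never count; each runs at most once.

Initial pass — values computed on the first demand:
  assets.gen = neg(-9) = 9
  build.gen = neg(5) = -5
  report.gen = min2(-9, -5) = -9
  trace.gen = min2(9, -9) = -9

Second demand — change propagation:
  build.gen: re-runs because router.txt 5->6; new result -6.
  report.gen: re-runs because build.gen -5->-6; new result -9 (unchanged).
  trace.gen: re-examined; everything it read last time is the same (assets.gen unchanged, report.gen unchanged) — cache -9 kept, no run.

The important point: report.gen recomputes to an identical value, and the output ends up unchanged.

Run set: build.gen, report.gen (2 run).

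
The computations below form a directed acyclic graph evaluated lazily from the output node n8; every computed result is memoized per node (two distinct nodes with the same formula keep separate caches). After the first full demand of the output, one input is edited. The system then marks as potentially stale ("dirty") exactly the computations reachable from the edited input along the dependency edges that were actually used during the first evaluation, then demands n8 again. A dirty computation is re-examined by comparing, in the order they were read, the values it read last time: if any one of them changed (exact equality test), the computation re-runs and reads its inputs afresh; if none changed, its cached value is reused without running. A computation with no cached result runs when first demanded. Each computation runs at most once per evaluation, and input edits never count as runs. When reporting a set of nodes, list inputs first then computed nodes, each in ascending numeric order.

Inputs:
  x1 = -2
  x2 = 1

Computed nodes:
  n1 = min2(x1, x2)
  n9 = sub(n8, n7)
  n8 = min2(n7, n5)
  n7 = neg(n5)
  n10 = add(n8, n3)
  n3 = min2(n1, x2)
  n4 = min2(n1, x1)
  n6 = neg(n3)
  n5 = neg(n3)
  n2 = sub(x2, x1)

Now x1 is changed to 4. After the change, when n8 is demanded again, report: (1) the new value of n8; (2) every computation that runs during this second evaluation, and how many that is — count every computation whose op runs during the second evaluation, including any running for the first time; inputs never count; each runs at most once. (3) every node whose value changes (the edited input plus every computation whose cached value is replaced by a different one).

Demanding n8 again yields -1.
5 computations run: n1, n3, n5, n7, n8.
The nodes whose values change: x1, n1, n3, n5, n7, n8.

First demand of the output computes:
  n1 = min2(-2, 1) = -2
  n3 = min2(-2, 1) = -2
  n5 = neg(-2) = 2
  n7 = neg(2) = -2
  n8 = min2(-2, 2) = -2

After the edit, cleaning proceeds:
  n1: a read changed (x1 -2->4) — executes, giving 1.
  n3: a read changed (n1 -2->1) — executes, giving 1.
  n5: a read changed (n3 -2->1) — executes, giving -1.
  n7: a read changed (n5 2->-1) — executes, giving 1.
  n8: a read changed (n7 -2->1; n5 2->-1) — executes, giving -1.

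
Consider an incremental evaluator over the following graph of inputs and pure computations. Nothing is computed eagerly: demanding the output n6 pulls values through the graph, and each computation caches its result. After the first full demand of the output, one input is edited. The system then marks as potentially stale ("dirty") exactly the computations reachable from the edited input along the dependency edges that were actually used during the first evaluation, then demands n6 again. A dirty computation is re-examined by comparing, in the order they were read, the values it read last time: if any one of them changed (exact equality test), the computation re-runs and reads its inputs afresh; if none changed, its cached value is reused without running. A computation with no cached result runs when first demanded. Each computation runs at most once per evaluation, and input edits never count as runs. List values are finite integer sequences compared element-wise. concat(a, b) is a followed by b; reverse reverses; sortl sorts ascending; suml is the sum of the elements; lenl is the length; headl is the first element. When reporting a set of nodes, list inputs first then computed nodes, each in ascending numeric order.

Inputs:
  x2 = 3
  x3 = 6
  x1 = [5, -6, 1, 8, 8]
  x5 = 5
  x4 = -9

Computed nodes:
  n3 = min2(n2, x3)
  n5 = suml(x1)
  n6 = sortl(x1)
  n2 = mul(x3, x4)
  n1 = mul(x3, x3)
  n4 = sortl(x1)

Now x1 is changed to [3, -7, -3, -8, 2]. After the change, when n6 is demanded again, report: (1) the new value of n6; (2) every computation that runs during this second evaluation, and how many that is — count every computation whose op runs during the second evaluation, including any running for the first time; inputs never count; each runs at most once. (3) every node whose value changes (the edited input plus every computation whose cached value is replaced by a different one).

Initial pass — values computed on the first demand:
  n6 = sortl([5, -6, 1, 8, 8]) = [-6, 1, 5, 8, 8]

Second demand — change propagation:
  n6: re-runs because x1 [5, -6, 1, 8, 8]->[3, -7, -3, -8, 2]; new result [-8, -7, -3, 2, 3].

n6 now evaluates to [-8, -7, -3, 2, 3].
Run set: n6 (1 run).
Changed values: x1, n6.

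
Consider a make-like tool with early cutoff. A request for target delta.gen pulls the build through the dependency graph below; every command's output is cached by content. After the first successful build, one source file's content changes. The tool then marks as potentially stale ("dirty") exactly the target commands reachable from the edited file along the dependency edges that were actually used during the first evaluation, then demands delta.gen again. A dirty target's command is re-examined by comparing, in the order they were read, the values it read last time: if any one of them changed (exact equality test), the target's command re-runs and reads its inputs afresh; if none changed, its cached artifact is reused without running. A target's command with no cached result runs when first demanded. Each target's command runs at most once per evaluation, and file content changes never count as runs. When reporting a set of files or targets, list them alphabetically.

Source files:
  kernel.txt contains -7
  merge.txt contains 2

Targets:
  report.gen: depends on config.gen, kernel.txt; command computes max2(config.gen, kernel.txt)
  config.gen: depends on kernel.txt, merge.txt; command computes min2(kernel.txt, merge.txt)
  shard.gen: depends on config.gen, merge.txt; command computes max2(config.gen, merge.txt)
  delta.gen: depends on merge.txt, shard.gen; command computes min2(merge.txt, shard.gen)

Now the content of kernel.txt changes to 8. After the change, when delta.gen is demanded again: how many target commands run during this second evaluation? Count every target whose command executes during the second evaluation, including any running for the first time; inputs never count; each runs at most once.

First demand of the output computes:
  config.gen = min2(-7, 2) = -7
  shard.gen = max2(-7, 2) = 2
  delta.gen = min2(2, 2) = 2

After the edit, cleaning proceeds:
  config.gen: a read changed (kernel.txt -7->8) — executes, giving 2.
  shard.gen: a read changed (config.gen -7->2) — executes, giving 2 — identical to its old value.
  delta.gen: dirty, but its reads are unchanged (merge.txt unchanged, shard.gen unchanged); cached 2 stands.

Note the absorption at shard.gen: it re-runs yet its value is the same, leaving the output's value untouched.

2 target commands run: config.gen, shard.gen.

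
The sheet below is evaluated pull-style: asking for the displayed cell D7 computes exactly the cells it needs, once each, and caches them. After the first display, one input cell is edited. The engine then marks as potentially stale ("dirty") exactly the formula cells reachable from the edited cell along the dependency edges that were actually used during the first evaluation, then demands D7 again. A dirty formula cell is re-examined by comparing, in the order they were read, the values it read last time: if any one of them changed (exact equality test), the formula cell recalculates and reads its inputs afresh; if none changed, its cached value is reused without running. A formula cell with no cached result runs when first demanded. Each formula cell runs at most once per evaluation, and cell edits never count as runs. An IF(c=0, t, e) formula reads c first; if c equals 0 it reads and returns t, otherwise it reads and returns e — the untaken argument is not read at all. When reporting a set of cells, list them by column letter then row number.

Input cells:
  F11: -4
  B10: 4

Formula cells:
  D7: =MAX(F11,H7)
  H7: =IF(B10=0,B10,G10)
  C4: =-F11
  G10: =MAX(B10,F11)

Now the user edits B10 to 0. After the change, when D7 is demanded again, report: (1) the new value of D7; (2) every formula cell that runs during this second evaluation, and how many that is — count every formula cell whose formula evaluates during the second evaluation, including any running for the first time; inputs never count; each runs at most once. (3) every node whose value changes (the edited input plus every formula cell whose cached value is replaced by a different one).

Demanding D7 again yields 0.
2 formula cells run: D7, H7.
The nodes whose values change: B10, D7, H7.
Note the branch switch — demand abandons G10, which is never re-examined.

First demand of the output computes:
  G10 = MAX(4, -4) = 4
  H7 = IF(B10=0: B10=4 -> else branch G10) = 4
  D7 = MAX(-4, 4) = 4

After the edit, cleaning proceeds:
  G10: stays stale; no demand reaches it after the flip.
  H7: a read changed (B10 4->0) — executes, giving 0.
  D7: a read changed (H7 4->0) — executes, giving 0.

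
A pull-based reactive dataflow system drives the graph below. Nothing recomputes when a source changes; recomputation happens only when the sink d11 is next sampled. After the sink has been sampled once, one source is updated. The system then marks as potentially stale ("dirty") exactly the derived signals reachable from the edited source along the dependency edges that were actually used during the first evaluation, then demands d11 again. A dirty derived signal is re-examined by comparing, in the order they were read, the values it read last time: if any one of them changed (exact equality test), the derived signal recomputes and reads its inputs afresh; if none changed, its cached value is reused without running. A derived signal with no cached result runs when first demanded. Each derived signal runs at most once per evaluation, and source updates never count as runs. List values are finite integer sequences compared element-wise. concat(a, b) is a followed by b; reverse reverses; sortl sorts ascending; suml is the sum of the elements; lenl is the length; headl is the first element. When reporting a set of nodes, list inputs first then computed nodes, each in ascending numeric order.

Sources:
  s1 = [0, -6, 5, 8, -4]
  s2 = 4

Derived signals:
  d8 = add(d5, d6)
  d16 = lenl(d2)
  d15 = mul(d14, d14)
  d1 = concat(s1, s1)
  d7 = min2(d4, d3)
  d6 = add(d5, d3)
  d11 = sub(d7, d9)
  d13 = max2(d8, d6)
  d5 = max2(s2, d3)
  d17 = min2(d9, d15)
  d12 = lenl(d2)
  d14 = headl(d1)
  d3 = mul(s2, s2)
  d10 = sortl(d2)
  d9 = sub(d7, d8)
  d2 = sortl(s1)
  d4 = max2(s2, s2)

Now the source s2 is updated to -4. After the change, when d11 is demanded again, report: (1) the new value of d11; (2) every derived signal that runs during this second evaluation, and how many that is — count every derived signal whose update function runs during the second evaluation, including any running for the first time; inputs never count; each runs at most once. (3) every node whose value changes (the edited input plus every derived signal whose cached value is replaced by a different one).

New value of d11: 48.
Derived signals that run: d3, d4, d5, d7, d9, d11 — 6 in total.
Values that change: s2, d4, d7, d9.
Key observation: the cutoff stops propagation at d6 — its inputs' values are unchanged, so it reuses its cache.

First evaluation (everything demanded from the output):
  d3 = mul(4, 4) = 16
  d4 = max2(4, 4) = 4
  d5 = max2(4, 16) = 16
  d6 = add(16, 16) = 32
  d7 = min2(4, 16) = 4
  d8 = add(16, 32) = 48
  d9 = sub(4, 48) = -44
  d11 = sub(4, -44) = 48

Propagation after the edit:
  d3: runs — s2 4->-4; s2 4->-4; result 16 (same value as before).
  d4: runs — s2 4->-4; s2 4->-4; result -4.
  d5: runs — s2 4->-4; result 16 (same value as before).
  d6: checked — values it read are unchanged (d5 unchanged, d3 unchanged); reused cached 32 without running.
  d7: runs — d4 4->-4; result -4.
  d8: checked — values it read are unchanged (d5 unchanged, d6 unchanged); reused cached 48 without running.
  d9: runs — d7 4->-4; result -52.
  d11: runs — d7 4->-4; d9 -44->-52; result 48 (same value as before).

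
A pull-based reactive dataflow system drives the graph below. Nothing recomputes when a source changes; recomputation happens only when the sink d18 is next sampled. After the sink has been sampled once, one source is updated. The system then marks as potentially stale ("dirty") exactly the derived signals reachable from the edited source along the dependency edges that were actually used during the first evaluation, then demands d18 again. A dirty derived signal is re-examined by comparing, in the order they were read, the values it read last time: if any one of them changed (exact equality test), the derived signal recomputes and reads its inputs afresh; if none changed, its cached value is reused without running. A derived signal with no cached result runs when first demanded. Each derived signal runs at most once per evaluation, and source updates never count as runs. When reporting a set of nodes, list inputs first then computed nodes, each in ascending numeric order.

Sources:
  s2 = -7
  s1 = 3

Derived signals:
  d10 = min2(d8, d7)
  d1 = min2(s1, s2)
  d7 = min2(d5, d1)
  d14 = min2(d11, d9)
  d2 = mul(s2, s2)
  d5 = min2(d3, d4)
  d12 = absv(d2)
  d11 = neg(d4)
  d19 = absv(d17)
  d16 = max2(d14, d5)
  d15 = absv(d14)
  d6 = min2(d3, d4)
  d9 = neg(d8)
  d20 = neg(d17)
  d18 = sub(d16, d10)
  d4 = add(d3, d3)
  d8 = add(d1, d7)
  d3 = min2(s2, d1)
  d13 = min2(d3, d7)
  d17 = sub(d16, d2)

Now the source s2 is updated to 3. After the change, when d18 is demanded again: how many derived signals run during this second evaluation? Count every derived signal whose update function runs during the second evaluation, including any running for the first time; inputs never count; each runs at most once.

First evaluation (everything demanded from the output):
  d1 = min2(3, -7) = -7
  d3 = min2(-7, -7) = -7
  d4 = add(-7, -7) = -14
  d5 = min2(-7, -14) = -14
  d7 = min2(-14, -7) = -14
  d8 = add(-7, -14) = -21
  d9 = neg(-21) = 21
  d10 = min2(-21, -14) = -21
  d11 = neg(-14) = 14
  d14 = min2(14, 21) = 14
  d16 = max2(14, -14) = 14
  d18 = sub(14, -21) = 35

Propagation after the edit:
  d1: runs — s2 -7->3; result 3.
  d3: runs — s2 -7->3; d1 -7->3; result 3.
  d4: runs — d3 -7->3; d3 -7->3; result 6.
  d5: runs — d3 -7->3; d4 -14->6; result 3.
  d7: runs — d5 -14->3; d1 -7->3; result 3.
  d8: runs — d1 -7->3; d7 -14->3; result 6.
  d9: runs — d8 -21->6; result -6.
  d10: runs — d8 -21->6; d7 -14->3; result 3.
  d11: runs — d4 -14->6; result -6.
  d14: runs — d11 14->-6; d9 21->-6; result -6.
  d16: runs — d14 14->-6; d5 -14->3; result 3.
  d18: runs — d16 14->3; d10 -21->3; result 0.

Derived signals that run: d1, d3, d4, d5, d7, d8, d9, d10, d11, d14, d16, d18 — 12 in total.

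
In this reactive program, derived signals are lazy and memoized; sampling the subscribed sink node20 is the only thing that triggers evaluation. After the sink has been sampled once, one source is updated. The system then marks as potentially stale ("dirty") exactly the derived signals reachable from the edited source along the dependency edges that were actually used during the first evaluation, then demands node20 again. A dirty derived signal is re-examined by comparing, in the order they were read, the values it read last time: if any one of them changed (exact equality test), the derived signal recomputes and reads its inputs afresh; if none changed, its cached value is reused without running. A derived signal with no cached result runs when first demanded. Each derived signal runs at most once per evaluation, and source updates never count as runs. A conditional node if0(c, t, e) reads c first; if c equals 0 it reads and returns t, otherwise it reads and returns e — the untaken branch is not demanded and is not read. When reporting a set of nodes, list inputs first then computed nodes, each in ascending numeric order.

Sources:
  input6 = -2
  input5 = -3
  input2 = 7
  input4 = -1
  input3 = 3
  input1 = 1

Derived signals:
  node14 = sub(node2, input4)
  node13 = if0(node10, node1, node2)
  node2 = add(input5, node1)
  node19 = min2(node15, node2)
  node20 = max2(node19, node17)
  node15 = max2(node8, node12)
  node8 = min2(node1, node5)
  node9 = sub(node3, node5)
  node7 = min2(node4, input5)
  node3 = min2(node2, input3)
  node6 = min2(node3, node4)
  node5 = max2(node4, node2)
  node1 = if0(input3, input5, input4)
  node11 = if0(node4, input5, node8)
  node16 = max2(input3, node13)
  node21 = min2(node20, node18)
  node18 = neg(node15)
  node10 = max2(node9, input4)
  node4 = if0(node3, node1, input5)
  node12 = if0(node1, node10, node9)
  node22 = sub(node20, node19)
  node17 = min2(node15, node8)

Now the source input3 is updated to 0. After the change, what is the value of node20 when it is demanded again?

Demanding node20 again yields -3.

First demand of the output computes:
  node1 = if0(input3=3 -> else branch input4) = -1
  node2 = add(-3, -1) = -4
  node3 = min2(-4, 3) = -4
  node4 = if0(node3=-4 -> else branch input5) = -3
  node5 = max2(-3, -4) = -3
  node8 = min2(-1, -3) = -3
  node9 = sub(-4, -3) = -1
  node12 = if0(node1=-1 -> else branch node9) = -1
  node15 = max2(-3, -1) = -1
  node17 = min2(-1, -3) = -3
  node19 = min2(-1, -4) = -4
  node20 = max2(-4, -3) = -3

After the edit, cleaning proceeds:
  node1: a read changed (input3 3->0) — executes, giving -3.
  node2: a read changed (node1 -1->-3) — executes, giving -6.
  node3: a read changed (node2 -4->-6; input3 3->0) — executes, giving -6.
  node4: a read changed (node3 -4->-6) — executes, giving -3 — identical to its old value.
  node5: a read changed (node2 -4->-6) — executes, giving -3 — identical to its old value.
  node8: a read changed (node1 -1->-3) — executes, giving -3 — identical to its old value.
  node9: a read changed (node3 -4->-6) — executes, giving -3.
  node12: a read changed (node1 -1->-3; node9 -1->-3) — executes, giving -3.
  node15: a read changed (node12 -1->-3) — executes, giving -3.
  node17: a read changed (node15 -1->-3) — executes, giving -3 — identical to its old value.
  node19: a read changed (node15 -1->-3; node2 -4->-6) — executes, giving -6.
  node20: a read changed (node19 -4->-6) — executes, giving -3 — identical to its old value.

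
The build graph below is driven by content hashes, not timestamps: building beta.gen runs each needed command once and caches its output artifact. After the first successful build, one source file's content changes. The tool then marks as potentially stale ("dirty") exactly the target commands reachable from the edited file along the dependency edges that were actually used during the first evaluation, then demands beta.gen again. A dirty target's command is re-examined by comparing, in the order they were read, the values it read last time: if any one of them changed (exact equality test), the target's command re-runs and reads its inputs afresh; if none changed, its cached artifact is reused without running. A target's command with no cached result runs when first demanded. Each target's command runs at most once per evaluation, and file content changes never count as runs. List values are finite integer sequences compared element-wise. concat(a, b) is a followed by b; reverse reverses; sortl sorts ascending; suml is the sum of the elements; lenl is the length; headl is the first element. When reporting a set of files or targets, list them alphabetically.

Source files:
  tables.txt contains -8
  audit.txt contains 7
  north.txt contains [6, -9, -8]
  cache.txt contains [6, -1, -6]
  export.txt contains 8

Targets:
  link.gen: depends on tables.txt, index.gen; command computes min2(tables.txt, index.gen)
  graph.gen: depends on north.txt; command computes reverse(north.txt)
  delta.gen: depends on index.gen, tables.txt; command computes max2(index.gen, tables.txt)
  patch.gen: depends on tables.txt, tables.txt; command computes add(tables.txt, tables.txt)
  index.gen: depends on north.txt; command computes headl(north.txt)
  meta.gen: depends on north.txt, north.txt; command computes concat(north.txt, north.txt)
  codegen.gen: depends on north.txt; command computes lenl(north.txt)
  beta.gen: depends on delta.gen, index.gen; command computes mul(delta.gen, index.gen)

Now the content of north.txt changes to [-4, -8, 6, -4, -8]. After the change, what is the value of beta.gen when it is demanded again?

Initial pass — values computed on the first demand:
  index.gen = headl([6, -9, -8]) = 6
  delta.gen = max2(6, -8) = 6
  beta.gen = mul(6, 6) = 36

Second demand — change propagation:
  index.gen: re-runs because north.txt [6, -9, -8]->[-4, -8, 6, -4, -8]; new result -4.
  delta.gen: re-runs because index.gen 6->-4; new result -4.
  beta.gen: re-runs because delta.gen 6->-4; index.gen 6->-4; new result 16.

beta.gen now evaluates to 16.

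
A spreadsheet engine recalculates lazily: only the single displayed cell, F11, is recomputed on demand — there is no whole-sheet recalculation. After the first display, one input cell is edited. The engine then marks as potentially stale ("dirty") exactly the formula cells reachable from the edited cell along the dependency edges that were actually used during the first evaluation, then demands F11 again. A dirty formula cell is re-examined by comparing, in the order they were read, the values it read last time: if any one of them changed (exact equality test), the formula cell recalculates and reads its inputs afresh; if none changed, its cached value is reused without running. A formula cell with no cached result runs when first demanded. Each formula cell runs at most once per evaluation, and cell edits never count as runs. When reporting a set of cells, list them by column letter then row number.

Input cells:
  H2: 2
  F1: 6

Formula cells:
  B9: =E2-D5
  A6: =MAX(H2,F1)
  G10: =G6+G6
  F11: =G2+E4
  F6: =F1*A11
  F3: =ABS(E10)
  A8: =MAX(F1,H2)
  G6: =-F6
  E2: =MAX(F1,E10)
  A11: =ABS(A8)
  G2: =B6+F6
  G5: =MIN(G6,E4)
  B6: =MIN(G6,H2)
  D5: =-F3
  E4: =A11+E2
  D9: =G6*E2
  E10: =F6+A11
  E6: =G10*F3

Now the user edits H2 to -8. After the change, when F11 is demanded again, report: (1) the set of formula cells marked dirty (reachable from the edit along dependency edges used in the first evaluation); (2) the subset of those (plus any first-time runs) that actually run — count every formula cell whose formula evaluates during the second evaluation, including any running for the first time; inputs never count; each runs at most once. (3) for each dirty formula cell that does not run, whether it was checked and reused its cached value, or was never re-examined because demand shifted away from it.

First evaluation (everything demanded from the output):
  A8 = MAX(6, 2) = 6
  A11 = ABS(6) = 6
  F6 = 6 * 6 = 36
  E10 = 36 + 6 = 42
  E2 = MAX(6, 42) = 42
  E4 = 6 + 42 = 48
  G6 = -(36) = -36
  B6 = MIN(-36, 2) = -36
  G2 = -36 + 36 = 0
  F11 = 0 + 48 = 48

Propagation after the edit:
  A8: runs — H2 2->-8; result 6 (same value as before).
  A11: checked — values it read are unchanged (A8 unchanged); reused cached 6 without running.
  F6: checked — values it read are unchanged (F1 unchanged, A11 unchanged); reused cached 36 without running.
  E10: checked — values it read are unchanged (F6 unchanged, A11 unchanged); reused cached 42 without running.
  E2: checked — values it read are unchanged (F1 unchanged, E10 unchanged); reused cached 42 without running.
  E4: checked — values it read are unchanged (A11 unchanged, E2 unchanged); reused cached 48 without running.
  G6: checked — values it read are unchanged (F6 unchanged); reused cached -36 without running.
  B6: runs — H2 2->-8; result -36 (same value as before).
  G2: checked — values it read are unchanged (B6 unchanged, F6 unchanged); reused cached 0 without running.
  F11: checked — values it read are unchanged (G2 unchanged, E4 unchanged); reused cached 48 without running.

Key observation: the cutoff stops propagation at A11 — its inputs' values are unchanged, so it reuses its cache.

Marked dirty: A8, A11, B6, E2, E4, E10, F6, F11, G2, G6.
Formula cells that run: A8, B6 — 2 in total.
Checked but reused from cache: A11, E2, E4, E10, F6, F11, G2, G6.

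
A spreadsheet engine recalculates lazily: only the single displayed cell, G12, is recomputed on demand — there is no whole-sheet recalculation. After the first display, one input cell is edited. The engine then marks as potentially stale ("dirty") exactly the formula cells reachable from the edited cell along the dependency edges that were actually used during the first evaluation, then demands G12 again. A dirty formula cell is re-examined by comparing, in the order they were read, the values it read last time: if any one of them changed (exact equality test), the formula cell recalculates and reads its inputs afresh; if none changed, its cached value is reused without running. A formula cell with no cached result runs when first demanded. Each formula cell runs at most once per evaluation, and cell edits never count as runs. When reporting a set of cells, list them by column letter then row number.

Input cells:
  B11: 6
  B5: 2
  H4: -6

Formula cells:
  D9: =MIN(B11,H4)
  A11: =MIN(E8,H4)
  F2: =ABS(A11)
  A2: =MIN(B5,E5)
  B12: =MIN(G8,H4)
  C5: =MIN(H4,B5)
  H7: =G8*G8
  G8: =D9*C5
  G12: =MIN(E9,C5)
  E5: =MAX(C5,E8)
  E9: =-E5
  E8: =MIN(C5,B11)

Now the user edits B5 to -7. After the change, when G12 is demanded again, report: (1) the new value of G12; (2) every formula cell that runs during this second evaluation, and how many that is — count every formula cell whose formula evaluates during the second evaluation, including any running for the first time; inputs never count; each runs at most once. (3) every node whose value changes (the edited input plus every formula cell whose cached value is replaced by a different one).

New value of G12: -7.
Formula cells that run: C5, E5, E8, E9, G12 — 5 in total.
Values that change: B5, C5, E5, E8, E9, G12.

First evaluation (everything demanded from the output):
  C5 = MIN(-6, 2) = -6
  E8 = MIN(-6, 6) = -6
  E5 = MAX(-6, -6) = -6
  E9 = -(-6) = 6
  G12 = MIN(6, -6) = -6

Propagation after the edit:
  C5: runs — B5 2->-7; result -7.
  E8: runs — C5 -6->-7; result -7.
  E5: runs — C5 -6->-7; E8 -6->-7; result -7.
  E9: runs — E5 -6->-7; result 7.
  G12: runs — E9 6->7; C5 -6->-7; result -7.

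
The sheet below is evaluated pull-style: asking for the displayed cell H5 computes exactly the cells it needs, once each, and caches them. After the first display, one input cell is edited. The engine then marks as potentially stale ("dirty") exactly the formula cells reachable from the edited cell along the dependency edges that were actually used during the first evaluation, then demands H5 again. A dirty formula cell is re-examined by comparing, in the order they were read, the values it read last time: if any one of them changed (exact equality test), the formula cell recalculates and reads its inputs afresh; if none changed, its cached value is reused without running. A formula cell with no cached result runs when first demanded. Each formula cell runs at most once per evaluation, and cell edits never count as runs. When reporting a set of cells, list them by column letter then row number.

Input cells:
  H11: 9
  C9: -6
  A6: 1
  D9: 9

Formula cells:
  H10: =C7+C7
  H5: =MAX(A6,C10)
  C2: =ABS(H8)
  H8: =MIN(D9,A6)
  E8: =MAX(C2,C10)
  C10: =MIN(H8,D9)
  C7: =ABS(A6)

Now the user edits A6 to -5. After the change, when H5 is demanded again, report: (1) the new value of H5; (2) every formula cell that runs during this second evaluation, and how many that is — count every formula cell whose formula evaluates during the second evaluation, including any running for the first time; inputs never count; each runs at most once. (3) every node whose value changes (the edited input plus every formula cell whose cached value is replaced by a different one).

First demand of the output computes:
  H8 = MIN(9, 1) = 1
  C10 = MIN(1, 9) = 1
  H5 = MAX(1, 1) = 1

After the edit, cleaning proceeds:
  H8: a read changed (A6 1->-5) — executes, giving -5.
  C10: a read changed (H8 1->-5) — executes, giving -5.
  H5: a read changed (A6 1->-5; C10 1->-5) — executes, giving -5.

Demanding H5 again yields -5.
3 formula cells run: C10, H5, H8.
The nodes whose values change: A6, C10, H5, H8.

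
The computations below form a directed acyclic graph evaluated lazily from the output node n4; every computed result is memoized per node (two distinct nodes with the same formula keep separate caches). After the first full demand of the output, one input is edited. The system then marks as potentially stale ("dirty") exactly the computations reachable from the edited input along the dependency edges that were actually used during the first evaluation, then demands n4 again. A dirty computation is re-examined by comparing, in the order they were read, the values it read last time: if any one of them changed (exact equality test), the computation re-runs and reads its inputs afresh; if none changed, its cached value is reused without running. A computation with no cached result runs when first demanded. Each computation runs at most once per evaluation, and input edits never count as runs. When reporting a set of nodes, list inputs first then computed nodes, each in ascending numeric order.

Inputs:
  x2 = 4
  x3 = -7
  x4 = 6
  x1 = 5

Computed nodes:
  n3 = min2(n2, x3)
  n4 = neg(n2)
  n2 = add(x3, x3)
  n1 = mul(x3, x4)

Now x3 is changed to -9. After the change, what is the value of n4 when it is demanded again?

First demand of the output computes:
  n2 = add(-7, -7) = -14
  n4 = neg(-14) = 14

After the edit, cleaning proceeds:
  n2: a read changed (x3 -7->-9; x3 -7->-9) — executes, giving -18.
  n4: a read changed (n2 -14->-18) — executes, giving 18.

Demanding n4 again yields 18.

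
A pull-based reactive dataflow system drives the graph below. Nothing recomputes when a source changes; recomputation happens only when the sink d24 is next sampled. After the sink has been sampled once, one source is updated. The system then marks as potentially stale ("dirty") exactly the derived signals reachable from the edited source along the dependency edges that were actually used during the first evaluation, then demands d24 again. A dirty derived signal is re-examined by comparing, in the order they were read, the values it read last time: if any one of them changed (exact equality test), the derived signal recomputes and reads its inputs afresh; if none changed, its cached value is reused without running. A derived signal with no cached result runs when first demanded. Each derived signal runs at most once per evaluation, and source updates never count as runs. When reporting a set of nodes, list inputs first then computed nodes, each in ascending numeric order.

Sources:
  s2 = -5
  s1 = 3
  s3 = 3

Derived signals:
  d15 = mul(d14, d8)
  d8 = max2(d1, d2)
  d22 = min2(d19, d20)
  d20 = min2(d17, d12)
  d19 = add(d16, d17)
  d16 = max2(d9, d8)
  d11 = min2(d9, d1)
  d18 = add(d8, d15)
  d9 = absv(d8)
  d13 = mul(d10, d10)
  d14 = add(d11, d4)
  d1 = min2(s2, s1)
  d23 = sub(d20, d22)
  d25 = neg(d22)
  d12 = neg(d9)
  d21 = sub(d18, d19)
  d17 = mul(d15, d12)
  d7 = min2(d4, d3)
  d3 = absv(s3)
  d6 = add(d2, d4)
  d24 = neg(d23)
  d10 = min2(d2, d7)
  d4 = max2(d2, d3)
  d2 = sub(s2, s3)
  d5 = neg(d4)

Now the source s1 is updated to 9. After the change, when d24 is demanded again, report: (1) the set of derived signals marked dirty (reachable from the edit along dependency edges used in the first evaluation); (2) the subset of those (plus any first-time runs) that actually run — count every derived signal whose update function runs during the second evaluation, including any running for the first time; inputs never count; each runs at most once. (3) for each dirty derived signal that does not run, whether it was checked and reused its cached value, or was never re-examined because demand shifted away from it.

Marked dirty: d1, d8, d9, d11, d12, d14, d15, d16, d17, d19, d20, d22, d23, d24.
Derived signals that run: d1 — 1 in total.
Checked but reused from cache: d8, d9, d11, d12, d14, d15, d16, d17, d19, d20, d22, d23, d24.
Key observation: the change is absorbed at d1 — it re-runs but produces the same value, and the output's value is unchanged.

First evaluation (everything demanded from the output):
  d1 = min2(-5, 3) = -5
  d2 = sub(-5, 3) = -8
  d3 = absv(3) = 3
  d4 = max2(-8, 3) = 3
  d8 = max2(-5, -8) = -5
  d9 = absv(-5) = 5
  d11 = min2(5, -5) = -5
  d12 = neg(5) = -5
  d14 = add(-5, 3) = -2
  d15 = mul(-2, -5) = 10
  d16 = max2(5, -5) = 5
  d17 = mul(10, -5) = -50
  d19 = add(5, -50) = -45
  d20 = min2(-50, -5) = -50
  d22 = min2(-45, -50) = -50
  d23 = sub(-50, -50) = 0
  d24 = neg(0) = 0

Propagation after the edit:
  d1: runs — s1 3->9; result -5 (same value as before).
  d8: checked — values it read are unchanged (d1 unchanged, d2 unchanged); reused cached -5 without running.
  d9: checked — values it read are unchanged (d8 unchanged); reused cached 5 without running.
  d11: checked — values it read are unchanged (d9 unchanged, d1 unchanged); reused cached -5 without running.
  d12: checked — values it read are unchanged (d9 unchanged); reused cached -5 without running.
  d14: checked — values it read are unchanged (d11 unchanged, d4 unchanged); reused cached -2 without running.
  d15: checked — values it read are unchanged (d14 unchanged, d8 unchanged); reused cached 10 without running.
  d16: checked — values it read are unchanged (d9 unchanged, d8 unchanged); reused cached 5 without running.
  d17: checked — values it read are unchanged (d15 unchanged, d12 unchanged); reused cached -50 without running.
  d19: checked — values it read are unchanged (d16 unchanged, d17 unchanged); reused cached -45 without running.
  d20: checked — values it read are unchanged (d17 unchanged, d12 unchanged); reused cached -50 without running.
  d22: checked — values it read are unchanged (d19 unchanged, d20 unchanged); reused cached -50 without running.
  d23: checked — values it read are unchanged (d20 unchanged, d22 unchanged); reused cached 0 without running.
  d24: checked — values it read are unchanged (d23 unchanged); reused cached 0 without running.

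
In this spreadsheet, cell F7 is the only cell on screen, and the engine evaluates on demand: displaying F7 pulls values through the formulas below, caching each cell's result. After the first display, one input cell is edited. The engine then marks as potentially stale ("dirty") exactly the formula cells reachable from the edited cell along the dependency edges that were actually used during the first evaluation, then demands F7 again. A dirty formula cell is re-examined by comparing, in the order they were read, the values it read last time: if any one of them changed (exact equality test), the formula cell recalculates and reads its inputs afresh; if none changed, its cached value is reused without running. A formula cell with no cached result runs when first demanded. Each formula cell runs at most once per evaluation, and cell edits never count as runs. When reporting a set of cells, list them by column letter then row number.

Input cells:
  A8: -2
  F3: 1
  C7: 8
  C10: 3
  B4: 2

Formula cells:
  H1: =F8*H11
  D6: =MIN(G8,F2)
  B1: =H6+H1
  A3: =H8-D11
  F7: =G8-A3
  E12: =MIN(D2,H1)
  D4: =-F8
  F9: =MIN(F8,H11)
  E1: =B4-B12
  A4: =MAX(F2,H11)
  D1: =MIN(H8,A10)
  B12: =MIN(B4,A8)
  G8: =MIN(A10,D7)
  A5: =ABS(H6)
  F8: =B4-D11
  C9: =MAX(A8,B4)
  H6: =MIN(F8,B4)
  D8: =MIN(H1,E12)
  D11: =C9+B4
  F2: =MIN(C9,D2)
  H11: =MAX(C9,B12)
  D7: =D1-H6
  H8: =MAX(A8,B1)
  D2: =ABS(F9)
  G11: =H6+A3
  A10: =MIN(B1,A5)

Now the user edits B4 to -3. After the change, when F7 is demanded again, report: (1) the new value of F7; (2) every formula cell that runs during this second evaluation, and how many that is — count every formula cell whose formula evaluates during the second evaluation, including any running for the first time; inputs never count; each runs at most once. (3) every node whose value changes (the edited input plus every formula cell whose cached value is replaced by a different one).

F7 now evaluates to -10.
Run set: A3, A5, A10, B1, B12, C9, D1, D7, D11, F7, F8, G8, H1, H6, H8, H11 (16 run).
Changed values: A3, A5, A10, B1, B4, B12, C9, D1, D11, F7, F8, G8, H6, H11.

Initial pass — values computed on the first demand:
  B12 = MIN(2, -2) = -2
  C9 = MAX(-2, 2) = 2
  D11 = 2 + 2 = 4
  F8 = 2 - 4 = -2
  H6 = MIN(-2, 2) = -2
  A5 = ABS(-2) = 2
  H11 = MAX(2, -2) = 2
  H1 = -2 * 2 = -4
  B1 = -2 + -4 = -6
  A10 = MIN(-6, 2) = -6
  H8 = MAX(-2, -6) = -2
  A3 = -2 - 4 = -6
  D1 = MIN(-2, -6) = -6
  D7 = -6 - -2 = -4
  G8 = MIN(-6, -4) = -6
  F7 = -6 - -6 = 0

Second demand — change propagation:
  B12: re-runs because B4 2->-3; new result -3.
  C9: re-runs because B4 2->-3; new result -2.
  D11: re-runs because C9 2->-2; B4 2->-3; new result -5.
  F8: re-runs because B4 2->-3; D11 4->-5; new result 2.
  H6: re-runs because F8 -2->2; B4 2->-3; new result -3.
  A5: re-runs because H6 -2->-3; new result 3.
  H11: re-runs because C9 2->-2; B12 -2->-3; new result -2.
  H1: re-runs because F8 -2->2; H11 2->-2; new result -4 (unchanged).
  B1: re-runs because H6 -2->-3; new result -7.
  A10: re-runs because B1 -6->-7; A5 2->3; new result -7.
  H8: re-runs because B1 -6->-7; new result -2 (unchanged).
  A3: re-runs because D11 4->-5; new result 3.
  D1: re-runs because A10 -6->-7; new result -7.
  D7: re-runs because D1 -6->-7; H6 -2->-3; new result -4 (unchanged).
  G8: re-runs because A10 -6->-7; new result -7.
  F7: re-runs because G8 -6->-7; A3 -6->3; new result -10.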